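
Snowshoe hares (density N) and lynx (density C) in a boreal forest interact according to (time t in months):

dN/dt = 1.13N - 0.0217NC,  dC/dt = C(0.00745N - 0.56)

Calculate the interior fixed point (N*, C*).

Set dC/dt = 0 with C > 0: 0.00745N - 0.56 = 0, so N* = 0.56/0.00745 = 75.2.
Set dN/dt = 0 with N > 0: 1.13 - 0.0217C = 0, so C* = 1.13/0.0217 = 52.1.

N* ≈ 75.2, C* ≈ 52.1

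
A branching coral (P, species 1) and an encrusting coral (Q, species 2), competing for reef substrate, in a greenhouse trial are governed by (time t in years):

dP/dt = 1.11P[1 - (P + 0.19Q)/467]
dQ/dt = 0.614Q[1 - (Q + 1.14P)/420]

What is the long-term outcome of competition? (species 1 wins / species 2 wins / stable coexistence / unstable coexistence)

Compare the nullcline intercepts: K1/α12 = 467/0.19 = 2460 > K2 = 420; K2/α21 = 420/1.14 = 368 < K1 = 467.
Since the inequalities point opposite ways, species 1 can invade but species 2 cannot.

species 1 excludes species 2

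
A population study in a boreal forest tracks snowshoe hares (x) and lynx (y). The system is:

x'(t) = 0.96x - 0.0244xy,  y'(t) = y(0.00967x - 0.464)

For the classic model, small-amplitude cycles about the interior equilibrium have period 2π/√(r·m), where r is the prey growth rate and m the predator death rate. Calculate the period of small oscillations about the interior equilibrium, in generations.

Here r = 0.96 and m = 0.464, so r·m = 0.445.
ω = √0.445 = 0.667 per generation, hence T = 2π/ω ≈ 9.41 generations.

T ≈ 9.41 generations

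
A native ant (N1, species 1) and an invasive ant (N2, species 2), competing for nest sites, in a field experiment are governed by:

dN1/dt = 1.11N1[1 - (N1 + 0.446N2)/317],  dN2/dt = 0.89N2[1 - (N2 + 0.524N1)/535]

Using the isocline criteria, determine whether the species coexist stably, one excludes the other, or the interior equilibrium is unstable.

Compare the nullcline intercepts: K1/α12 = 317/0.446 = 711 > K2 = 535; K2/α21 = 535/0.524 = 1020 > K1 = 317.
Since both inequalities hold, each species can invade when rare, so the interior equilibrium is stable.

stable coexistence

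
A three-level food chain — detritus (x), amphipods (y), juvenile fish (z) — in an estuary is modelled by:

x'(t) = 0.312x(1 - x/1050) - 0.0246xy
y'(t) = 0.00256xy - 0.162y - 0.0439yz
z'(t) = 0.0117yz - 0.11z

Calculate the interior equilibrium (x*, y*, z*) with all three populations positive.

x* ≈ 272, y* ≈ 9.4, z* ≈ 12.2

From dz/dt = 0: 0.0117y* = 0.11, so y* = 9.4.
From dx/dt = 0: 0.312(1 - x*/1050) = 0.0246·9.4, giving x* = 1050·(1 - 0.741) = 272.
From dy/dt = 0: 0.00256·272 - 0.162 = 0.0439z*, so z* = 0.533/0.0439 = 12.2.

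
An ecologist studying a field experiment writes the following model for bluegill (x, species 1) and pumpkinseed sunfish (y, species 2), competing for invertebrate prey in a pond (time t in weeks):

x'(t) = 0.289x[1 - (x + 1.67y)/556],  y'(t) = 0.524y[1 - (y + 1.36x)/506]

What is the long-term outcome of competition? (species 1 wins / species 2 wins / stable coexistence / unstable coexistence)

Compare the nullcline intercepts: K1/α12 = 556/1.67 = 333 < K2 = 506; K2/α21 = 506/1.36 = 372 < K1 = 556.
Since both are reversed, neither can invade when rare; the interior point is a saddle.

unstable coexistence (outcome depends on initial conditions)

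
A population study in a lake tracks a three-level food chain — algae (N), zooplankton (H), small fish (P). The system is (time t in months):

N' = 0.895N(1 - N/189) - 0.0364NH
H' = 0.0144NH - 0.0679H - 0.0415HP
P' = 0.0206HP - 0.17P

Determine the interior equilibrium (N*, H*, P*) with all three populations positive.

N* ≈ 126, H* ≈ 8.25, P* ≈ 41.9

From dP/dt = 0: 0.0206H* = 0.17, so H* = 8.25.
From dN/dt = 0: 0.895(1 - N*/189) = 0.0364·8.25, giving N* = 189·(1 - 0.336) = 126.
From dH/dt = 0: 0.0144·126 - 0.0679 = 0.0415P*, so P* = 1.74/0.0415 = 41.9.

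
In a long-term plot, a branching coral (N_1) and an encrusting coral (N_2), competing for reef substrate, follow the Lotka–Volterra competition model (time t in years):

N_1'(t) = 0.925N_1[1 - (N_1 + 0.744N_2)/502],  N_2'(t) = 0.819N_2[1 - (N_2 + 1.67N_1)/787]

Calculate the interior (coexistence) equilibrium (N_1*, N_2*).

N_1* ≈ 344, N_2* ≈ 212

Setting both brackets to zero gives the nullclines N_1 + 0.744N_2 = 502 and 1.67N_1 + N_2 = 787.
Substituting N_2 = 787 - 1.67N_1 into the first: N_1(1 - 0.744·1.67) = 502 - 0.744·787.
So N_1* = -83.5/-0.242 = 344, and then N_2* = 787 - 1.67·344 = 212.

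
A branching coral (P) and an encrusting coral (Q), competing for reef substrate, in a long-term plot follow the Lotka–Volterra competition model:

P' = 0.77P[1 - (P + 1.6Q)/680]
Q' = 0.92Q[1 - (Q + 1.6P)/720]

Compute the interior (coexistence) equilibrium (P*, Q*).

P* ≈ 303, Q* ≈ 236

Setting both brackets to zero gives the nullclines P + 1.6Q = 680 and 1.6P + Q = 720.
Substituting Q = 720 - 1.6P into the first: P(1 - 1.6·1.6) = 680 - 1.6·720.
So P* = -472/-1.56 = 303, and then Q* = 720 - 1.6·303 = 236.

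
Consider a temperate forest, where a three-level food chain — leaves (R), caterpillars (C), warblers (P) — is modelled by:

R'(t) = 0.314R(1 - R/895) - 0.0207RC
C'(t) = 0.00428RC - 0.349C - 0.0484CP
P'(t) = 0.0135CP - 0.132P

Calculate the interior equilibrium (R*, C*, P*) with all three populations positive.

R* ≈ 318, C* ≈ 9.78, P* ≈ 20.9

From dP/dt = 0: 0.0135C* = 0.132, so C* = 9.78.
From dR/dt = 0: 0.314(1 - R*/895) = 0.0207·9.78, giving R* = 895·(1 - 0.645) = 318.
From dC/dt = 0: 0.00428·318 - 0.349 = 0.0484P*, so P* = 1.01/0.0484 = 20.9.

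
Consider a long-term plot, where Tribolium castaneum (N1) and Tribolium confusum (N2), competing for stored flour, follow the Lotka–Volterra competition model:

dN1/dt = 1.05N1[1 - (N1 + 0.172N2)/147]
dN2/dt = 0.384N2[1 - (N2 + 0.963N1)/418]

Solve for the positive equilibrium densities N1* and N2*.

Setting both brackets to zero gives the nullclines N1 + 0.172N2 = 147 and 0.963N1 + N2 = 418.
Substituting N2 = 418 - 0.963N1 into the first: N1(1 - 0.172·0.963) = 147 - 0.172·418.
So N1* = 75.1/0.834 = 90, and then N2* = 418 - 0.963·90 = 331.

N1* ≈ 90, N2* ≈ 331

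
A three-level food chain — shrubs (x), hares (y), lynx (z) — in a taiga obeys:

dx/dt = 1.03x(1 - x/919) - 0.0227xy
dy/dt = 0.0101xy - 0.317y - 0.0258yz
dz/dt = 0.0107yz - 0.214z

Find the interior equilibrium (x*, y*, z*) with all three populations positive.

From dz/dt = 0: 0.0107y* = 0.214, so y* = 20.
From dx/dt = 0: 1.03(1 - x*/919) = 0.0227·20, giving x* = 919·(1 - 0.441) = 514.
From dy/dt = 0: 0.0101·514 - 0.317 = 0.0258z*, so z* = 4.87/0.0258 = 189.

x* ≈ 514, y* ≈ 20, z* ≈ 189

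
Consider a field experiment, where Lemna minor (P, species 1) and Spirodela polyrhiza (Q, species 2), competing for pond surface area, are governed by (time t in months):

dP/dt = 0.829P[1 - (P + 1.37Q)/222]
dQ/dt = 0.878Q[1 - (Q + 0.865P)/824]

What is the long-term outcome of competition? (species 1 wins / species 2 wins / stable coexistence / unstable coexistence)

Compare the nullcline intercepts: K1/α12 = 222/1.37 = 162 < K2 = 824; K2/α21 = 824/0.865 = 953 > K1 = 222.
Since the inequalities point opposite ways, species 2 can invade but species 1 cannot.

species 2 excludes species 1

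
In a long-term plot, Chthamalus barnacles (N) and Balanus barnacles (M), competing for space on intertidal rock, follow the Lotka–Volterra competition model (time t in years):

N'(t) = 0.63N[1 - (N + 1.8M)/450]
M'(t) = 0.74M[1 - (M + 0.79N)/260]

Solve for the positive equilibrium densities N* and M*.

N* ≈ 42.7, M* ≈ 226

Setting both brackets to zero gives the nullclines N + 1.8M = 450 and 0.79N + M = 260.
Substituting M = 260 - 0.79N into the first: N(1 - 1.8·0.79) = 450 - 1.8·260.
So N* = -18/-0.422 = 42.7, and then M* = 260 - 0.79·42.7 = 226.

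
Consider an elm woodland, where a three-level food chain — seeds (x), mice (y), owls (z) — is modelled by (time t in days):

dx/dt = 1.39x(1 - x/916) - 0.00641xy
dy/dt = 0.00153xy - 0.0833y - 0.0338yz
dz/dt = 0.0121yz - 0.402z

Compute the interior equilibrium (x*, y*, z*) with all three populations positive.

x* ≈ 776, y* ≈ 33.2, z* ≈ 32.6

From dz/dt = 0: 0.0121y* = 0.402, so y* = 33.2.
From dx/dt = 0: 1.39(1 - x*/916) = 0.00641·33.2, giving x* = 916·(1 - 0.153) = 776.
From dy/dt = 0: 0.00153·776 - 0.0833 = 0.0338z*, so z* = 1.1/0.0338 = 32.6.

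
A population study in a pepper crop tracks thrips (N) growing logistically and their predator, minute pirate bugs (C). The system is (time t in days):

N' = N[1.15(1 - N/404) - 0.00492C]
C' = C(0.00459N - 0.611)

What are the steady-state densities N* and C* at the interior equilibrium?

N* ≈ 133, C* ≈ 157

From dC/dt = 0 with C > 0: 0.00459N* = 0.611, so N* = 133.
Substitute into dN/dt = 0: 1.15(1 - 133/404) = 0.00492C*.
The bracket is 0.671, giving C* = 0.771/0.00492 = 157.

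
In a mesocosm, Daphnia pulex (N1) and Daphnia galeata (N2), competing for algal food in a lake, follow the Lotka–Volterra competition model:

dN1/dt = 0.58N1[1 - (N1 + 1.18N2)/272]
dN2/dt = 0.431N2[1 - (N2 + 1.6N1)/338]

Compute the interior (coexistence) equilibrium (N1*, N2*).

N1* ≈ 143, N2* ≈ 109

Setting both brackets to zero gives the nullclines N1 + 1.18N2 = 272 and 1.6N1 + N2 = 338.
Substituting N2 = 338 - 1.6N1 into the first: N1(1 - 1.18·1.6) = 272 - 1.18·338.
So N1* = -127/-0.888 = 143, and then N2* = 338 - 1.6·143 = 109.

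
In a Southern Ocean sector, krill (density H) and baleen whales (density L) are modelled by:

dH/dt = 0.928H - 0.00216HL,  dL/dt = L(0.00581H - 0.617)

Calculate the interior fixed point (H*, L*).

H* ≈ 106, L* ≈ 430

Set dL/dt = 0 with L > 0: 0.00581H - 0.617 = 0, so H* = 0.617/0.00581 = 106.
Set dH/dt = 0 with H > 0: 0.928 - 0.00216L = 0, so L* = 0.928/0.00216 = 430.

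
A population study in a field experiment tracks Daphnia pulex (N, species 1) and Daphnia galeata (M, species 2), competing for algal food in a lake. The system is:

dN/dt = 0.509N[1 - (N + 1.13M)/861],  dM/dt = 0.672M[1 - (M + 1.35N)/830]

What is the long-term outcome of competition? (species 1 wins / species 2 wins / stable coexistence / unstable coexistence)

unstable coexistence (outcome depends on initial conditions)

Compare the nullcline intercepts: K1/α12 = 861/1.13 = 762 < K2 = 830; K2/α21 = 830/1.35 = 615 < K1 = 861.
Since both are reversed, neither can invade when rare; the interior point is a saddle.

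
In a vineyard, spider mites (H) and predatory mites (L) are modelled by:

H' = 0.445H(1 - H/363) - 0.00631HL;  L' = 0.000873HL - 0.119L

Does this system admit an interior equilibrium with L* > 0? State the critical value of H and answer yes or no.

The predator equation gives dL/dt > 0 only when H > 0.119/0.000873 = 136.
Without the predator, H → K = 363. Since 363 > 136, the predator can invade and persist.

Threshold H = 136; K > 136, so yes, the predator persists.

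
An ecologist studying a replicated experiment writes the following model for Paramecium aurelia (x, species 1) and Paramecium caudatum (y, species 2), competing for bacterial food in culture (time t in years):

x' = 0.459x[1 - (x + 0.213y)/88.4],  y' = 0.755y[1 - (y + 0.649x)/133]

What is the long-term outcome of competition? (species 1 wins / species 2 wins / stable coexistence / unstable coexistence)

Compare the nullcline intercepts: K1/α12 = 88.4/0.213 = 415 > K2 = 133; K2/α21 = 133/0.649 = 205 > K1 = 88.4.
Since both inequalities hold, each species can invade when rare, so the interior equilibrium is stable.

stable coexistence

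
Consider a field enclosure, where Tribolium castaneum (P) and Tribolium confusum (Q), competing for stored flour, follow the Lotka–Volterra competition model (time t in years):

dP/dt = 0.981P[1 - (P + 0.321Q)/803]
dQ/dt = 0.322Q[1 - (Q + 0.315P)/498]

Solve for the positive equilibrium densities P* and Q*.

P* ≈ 715, Q* ≈ 273

Setting both brackets to zero gives the nullclines P + 0.321Q = 803 and 0.315P + Q = 498.
Substituting Q = 498 - 0.315P into the first: P(1 - 0.321·0.315) = 803 - 0.321·498.
So P* = 643/0.899 = 715, and then Q* = 498 - 0.315·715 = 273.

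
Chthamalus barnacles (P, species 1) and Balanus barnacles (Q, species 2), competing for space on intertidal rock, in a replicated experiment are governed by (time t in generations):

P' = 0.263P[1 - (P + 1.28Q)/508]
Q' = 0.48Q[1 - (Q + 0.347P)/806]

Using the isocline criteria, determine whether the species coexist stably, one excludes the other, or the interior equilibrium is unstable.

Compare the nullcline intercepts: K1/α12 = 508/1.28 = 397 < K2 = 806; K2/α21 = 806/0.347 = 2320 > K1 = 508.
Since the inequalities point opposite ways, species 2 can invade but species 1 cannot.

species 2 excludes species 1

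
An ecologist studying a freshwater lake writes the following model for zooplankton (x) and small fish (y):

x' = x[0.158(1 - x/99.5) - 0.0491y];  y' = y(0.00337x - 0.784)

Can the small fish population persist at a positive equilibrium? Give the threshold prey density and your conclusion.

Threshold x = 233; K < 233, so no, the predator goes extinct.

The predator equation gives dy/dt > 0 only when x > 0.784/0.00337 = 233.
Without the predator, x → K = 99.5. Since 99.5 < 233, the predator cannot invade.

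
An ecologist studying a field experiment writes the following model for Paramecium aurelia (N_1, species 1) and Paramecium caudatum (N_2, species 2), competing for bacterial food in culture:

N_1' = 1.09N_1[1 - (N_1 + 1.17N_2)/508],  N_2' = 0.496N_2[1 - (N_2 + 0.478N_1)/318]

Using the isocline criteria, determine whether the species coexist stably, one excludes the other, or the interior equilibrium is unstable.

Compare the nullcline intercepts: K1/α12 = 508/1.17 = 434 > K2 = 318; K2/α21 = 318/0.478 = 665 > K1 = 508.
Since both inequalities hold, each species can invade when rare, so the interior equilibrium is stable.

stable coexistence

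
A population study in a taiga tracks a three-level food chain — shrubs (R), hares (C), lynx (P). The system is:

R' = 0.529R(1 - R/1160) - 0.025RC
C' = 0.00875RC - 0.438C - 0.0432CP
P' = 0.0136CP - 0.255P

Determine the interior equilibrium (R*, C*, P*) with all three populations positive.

R* ≈ 132, C* ≈ 18.8, P* ≈ 16.6

From dP/dt = 0: 0.0136C* = 0.255, so C* = 18.8.
From dR/dt = 0: 0.529(1 - R*/1160) = 0.025·18.8, giving R* = 1160·(1 - 0.886) = 132.
From dC/dt = 0: 0.00875·132 - 0.438 = 0.0432P*, so P* = 0.718/0.0432 = 16.6.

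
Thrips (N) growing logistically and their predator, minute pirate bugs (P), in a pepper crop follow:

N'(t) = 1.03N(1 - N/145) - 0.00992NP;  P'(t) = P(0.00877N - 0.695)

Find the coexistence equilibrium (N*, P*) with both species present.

N* ≈ 79.2, P* ≈ 47.1

From dP/dt = 0 with P > 0: 0.00877N* = 0.695, so N* = 79.2.
Substitute into dN/dt = 0: 1.03(1 - 79.2/145) = 0.00992P*.
The bracket is 0.453, giving P* = 0.467/0.00992 = 47.1.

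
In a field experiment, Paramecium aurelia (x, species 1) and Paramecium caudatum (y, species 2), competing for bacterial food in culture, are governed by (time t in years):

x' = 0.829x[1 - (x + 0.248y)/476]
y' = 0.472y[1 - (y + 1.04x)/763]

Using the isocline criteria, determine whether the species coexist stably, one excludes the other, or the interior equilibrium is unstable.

stable coexistence

Compare the nullcline intercepts: K1/α12 = 476/0.248 = 1920 > K2 = 763; K2/α21 = 763/1.04 = 734 > K1 = 476.
Since both inequalities hold, each species can invade when rare, so the interior equilibrium is stable.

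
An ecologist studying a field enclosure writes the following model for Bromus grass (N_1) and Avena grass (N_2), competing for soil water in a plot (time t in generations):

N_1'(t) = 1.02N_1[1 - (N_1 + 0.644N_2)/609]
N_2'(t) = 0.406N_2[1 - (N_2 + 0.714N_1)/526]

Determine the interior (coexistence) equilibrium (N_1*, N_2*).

N_1* ≈ 500, N_2* ≈ 169

Setting both brackets to zero gives the nullclines N_1 + 0.644N_2 = 609 and 0.714N_1 + N_2 = 526.
Substituting N_2 = 526 - 0.714N_1 into the first: N_1(1 - 0.644·0.714) = 609 - 0.644·526.
So N_1* = 270/0.54 = 500, and then N_2* = 526 - 0.714·500 = 169.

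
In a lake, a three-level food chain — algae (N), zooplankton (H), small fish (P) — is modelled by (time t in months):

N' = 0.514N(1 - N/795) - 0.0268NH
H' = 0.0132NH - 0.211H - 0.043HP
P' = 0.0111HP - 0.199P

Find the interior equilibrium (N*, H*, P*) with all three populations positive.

From dP/dt = 0: 0.0111H* = 0.199, so H* = 17.9.
From dN/dt = 0: 0.514(1 - N*/795) = 0.0268·17.9, giving N* = 795·(1 - 0.935) = 51.9.
From dH/dt = 0: 0.0132·51.9 - 0.211 = 0.043P*, so P* = 0.474/0.043 = 11.

N* ≈ 51.9, H* ≈ 17.9, P* ≈ 11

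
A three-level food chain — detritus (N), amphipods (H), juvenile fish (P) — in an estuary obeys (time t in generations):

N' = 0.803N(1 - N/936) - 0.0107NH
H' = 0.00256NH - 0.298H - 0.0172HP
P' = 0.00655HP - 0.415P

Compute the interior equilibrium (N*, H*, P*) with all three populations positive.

From dP/dt = 0: 0.00655H* = 0.415, so H* = 63.4.
From dN/dt = 0: 0.803(1 - N*/936) = 0.0107·63.4, giving N* = 936·(1 - 0.844) = 146.
From dH/dt = 0: 0.00256·146 - 0.298 = 0.0172P*, so P* = 0.0752/0.0172 = 4.37.

N* ≈ 146, H* ≈ 63.4, P* ≈ 4.37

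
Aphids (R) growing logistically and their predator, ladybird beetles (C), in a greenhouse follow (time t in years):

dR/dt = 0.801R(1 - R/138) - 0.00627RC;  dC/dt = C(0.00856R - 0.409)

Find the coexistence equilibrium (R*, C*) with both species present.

R* ≈ 47.8, C* ≈ 83.5

From dC/dt = 0 with C > 0: 0.00856R* = 0.409, so R* = 47.8.
Substitute into dR/dt = 0: 0.801(1 - 47.8/138) = 0.00627C*.
The bracket is 0.654, giving C* = 0.524/0.00627 = 83.5.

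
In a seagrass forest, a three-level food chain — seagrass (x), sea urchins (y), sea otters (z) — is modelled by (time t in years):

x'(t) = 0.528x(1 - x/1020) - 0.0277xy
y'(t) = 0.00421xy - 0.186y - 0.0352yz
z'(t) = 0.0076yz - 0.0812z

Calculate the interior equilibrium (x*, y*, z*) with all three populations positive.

From dz/dt = 0: 0.0076y* = 0.0812, so y* = 10.7.
From dx/dt = 0: 0.528(1 - x*/1020) = 0.0277·10.7, giving x* = 1020·(1 - 0.561) = 448.
From dy/dt = 0: 0.00421·448 - 0.186 = 0.0352z*, so z* = 1.7/0.0352 = 48.3.

x* ≈ 448, y* ≈ 10.7, z* ≈ 48.3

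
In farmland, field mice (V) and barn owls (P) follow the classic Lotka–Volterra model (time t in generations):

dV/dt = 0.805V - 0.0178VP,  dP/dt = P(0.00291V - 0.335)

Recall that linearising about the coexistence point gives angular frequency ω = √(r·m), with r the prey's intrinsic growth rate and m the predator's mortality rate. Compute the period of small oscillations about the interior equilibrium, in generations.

T ≈ 12.1 generations

Here r = 0.805 and m = 0.335, so r·m = 0.27.
ω = √0.27 = 0.519 per generation, hence T = 2π/ω ≈ 12.1 generations.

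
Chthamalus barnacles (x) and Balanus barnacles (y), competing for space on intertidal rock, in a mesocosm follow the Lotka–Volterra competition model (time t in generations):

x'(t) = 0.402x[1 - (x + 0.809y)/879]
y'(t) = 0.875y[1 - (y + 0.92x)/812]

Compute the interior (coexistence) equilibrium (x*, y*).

x* ≈ 868, y* ≈ 13

Setting both brackets to zero gives the nullclines x + 0.809y = 879 and 0.92x + y = 812.
Substituting y = 812 - 0.92x into the first: x(1 - 0.809·0.92) = 879 - 0.809·812.
So x* = 222/0.256 = 868, and then y* = 812 - 0.92·868 = 13.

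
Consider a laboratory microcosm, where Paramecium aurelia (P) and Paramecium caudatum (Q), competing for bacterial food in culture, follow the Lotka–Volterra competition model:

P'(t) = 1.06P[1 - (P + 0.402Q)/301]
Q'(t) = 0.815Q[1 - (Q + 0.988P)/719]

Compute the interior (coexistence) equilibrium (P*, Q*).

Setting both brackets to zero gives the nullclines P + 0.402Q = 301 and 0.988P + Q = 719.
Substituting Q = 719 - 0.988P into the first: P(1 - 0.402·0.988) = 301 - 0.402·719.
So P* = 12/0.603 = 19.8, and then Q* = 719 - 0.988·19.8 = 699.

P* ≈ 19.8, Q* ≈ 699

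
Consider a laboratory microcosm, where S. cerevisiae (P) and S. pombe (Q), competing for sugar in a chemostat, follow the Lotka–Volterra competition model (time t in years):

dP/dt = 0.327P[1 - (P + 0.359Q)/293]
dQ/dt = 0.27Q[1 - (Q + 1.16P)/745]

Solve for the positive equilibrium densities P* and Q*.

P* ≈ 43.8, Q* ≈ 694

Setting both brackets to zero gives the nullclines P + 0.359Q = 293 and 1.16P + Q = 745.
Substituting Q = 745 - 1.16P into the first: P(1 - 0.359·1.16) = 293 - 0.359·745.
So P* = 25.5/0.584 = 43.8, and then Q* = 745 - 1.16·43.8 = 694.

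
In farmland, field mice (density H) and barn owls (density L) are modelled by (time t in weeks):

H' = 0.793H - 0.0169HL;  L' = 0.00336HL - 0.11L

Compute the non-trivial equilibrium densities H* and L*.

Set dL/dt = 0 with L > 0: 0.00336H - 0.11 = 0, so H* = 0.11/0.00336 = 32.7.
Set dH/dt = 0 with H > 0: 0.793 - 0.0169L = 0, so L* = 0.793/0.0169 = 46.9.

H* ≈ 32.7, L* ≈ 46.9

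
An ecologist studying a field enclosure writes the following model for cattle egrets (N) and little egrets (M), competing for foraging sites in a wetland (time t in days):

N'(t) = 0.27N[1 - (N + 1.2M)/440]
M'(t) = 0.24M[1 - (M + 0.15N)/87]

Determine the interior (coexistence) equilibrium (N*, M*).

N* ≈ 409, M* ≈ 25.6

Setting both brackets to zero gives the nullclines N + 1.2M = 440 and 0.15N + M = 87.
Substituting M = 87 - 0.15N into the first: N(1 - 1.2·0.15) = 440 - 1.2·87.
So N* = 336/0.82 = 409, and then M* = 87 - 0.15·409 = 25.6.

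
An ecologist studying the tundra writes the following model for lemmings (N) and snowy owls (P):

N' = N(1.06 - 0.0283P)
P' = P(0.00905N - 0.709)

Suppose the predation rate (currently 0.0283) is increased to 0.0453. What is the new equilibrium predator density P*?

P* ≈ 23.4

At the interior fixed point, setting dN/dt = 0 with N > 0 fixes P* = (prey growth rate)/(NP coefficient) — independent of the other coefficients.
With the change, P* = 1.06/0.0453 = 23.4; it falls from 37.5.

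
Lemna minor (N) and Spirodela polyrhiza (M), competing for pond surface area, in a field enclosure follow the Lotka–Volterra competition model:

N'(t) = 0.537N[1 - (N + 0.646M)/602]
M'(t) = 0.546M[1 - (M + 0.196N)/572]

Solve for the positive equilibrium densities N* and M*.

Setting both brackets to zero gives the nullclines N + 0.646M = 602 and 0.196N + M = 572.
Substituting M = 572 - 0.196N into the first: N(1 - 0.646·0.196) = 602 - 0.646·572.
So N* = 232/0.873 = 266, and then M* = 572 - 0.196·266 = 520.

N* ≈ 266, M* ≈ 520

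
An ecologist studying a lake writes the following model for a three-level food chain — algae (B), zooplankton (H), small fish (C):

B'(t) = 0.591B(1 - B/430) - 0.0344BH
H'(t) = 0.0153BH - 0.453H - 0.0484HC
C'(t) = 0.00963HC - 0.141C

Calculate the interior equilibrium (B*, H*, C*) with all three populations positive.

From dC/dt = 0: 0.00963H* = 0.141, so H* = 14.6.
From dB/dt = 0: 0.591(1 - B*/430) = 0.0344·14.6, giving B* = 430·(1 - 0.852) = 63.5.
From dH/dt = 0: 0.0153·63.5 - 0.453 = 0.0484C*, so C* = 0.519/0.0484 = 10.7.

B* ≈ 63.5, H* ≈ 14.6, C* ≈ 10.7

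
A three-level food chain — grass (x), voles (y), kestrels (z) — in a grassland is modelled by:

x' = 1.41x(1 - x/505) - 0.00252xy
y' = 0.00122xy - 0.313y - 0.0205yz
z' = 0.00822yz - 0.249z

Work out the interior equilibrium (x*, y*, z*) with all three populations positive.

x* ≈ 478, y* ≈ 30.3, z* ≈ 13.2

From dz/dt = 0: 0.00822y* = 0.249, so y* = 30.3.
From dx/dt = 0: 1.41(1 - x*/505) = 0.00252·30.3, giving x* = 505·(1 - 0.0541) = 478.
From dy/dt = 0: 0.00122·478 - 0.313 = 0.0205z*, so z* = 0.27/0.0205 = 13.2.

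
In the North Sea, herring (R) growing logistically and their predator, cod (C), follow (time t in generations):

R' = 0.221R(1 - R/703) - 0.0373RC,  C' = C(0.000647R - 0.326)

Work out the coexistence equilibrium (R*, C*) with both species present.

From dC/dt = 0 with C > 0: 0.000647R* = 0.326, so R* = 504.
Substitute into dR/dt = 0: 0.221(1 - 504/703) = 0.0373C*.
The bracket is 0.283, giving C* = 0.0626/0.0373 = 1.68.

R* ≈ 504, C* ≈ 1.68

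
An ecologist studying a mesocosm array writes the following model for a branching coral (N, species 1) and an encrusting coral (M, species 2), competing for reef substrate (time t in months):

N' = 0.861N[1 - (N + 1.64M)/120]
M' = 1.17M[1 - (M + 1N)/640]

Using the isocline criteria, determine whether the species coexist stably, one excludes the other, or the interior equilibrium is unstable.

Compare the nullcline intercepts: K1/α12 = 120/1.64 = 73.2 < K2 = 640; K2/α21 = 640/1 = 640 > K1 = 120.
Since the inequalities point opposite ways, species 2 can invade but species 1 cannot.

species 2 excludes species 1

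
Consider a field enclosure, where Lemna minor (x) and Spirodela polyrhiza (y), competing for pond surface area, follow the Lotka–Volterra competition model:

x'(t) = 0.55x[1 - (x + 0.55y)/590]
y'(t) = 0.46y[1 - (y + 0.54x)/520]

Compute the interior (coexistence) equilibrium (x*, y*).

Setting both brackets to zero gives the nullclines x + 0.55y = 590 and 0.54x + y = 520.
Substituting y = 520 - 0.54x into the first: x(1 - 0.55·0.54) = 590 - 0.55·520.
So x* = 304/0.703 = 432, and then y* = 520 - 0.54·432 = 286.

x* ≈ 432, y* ≈ 286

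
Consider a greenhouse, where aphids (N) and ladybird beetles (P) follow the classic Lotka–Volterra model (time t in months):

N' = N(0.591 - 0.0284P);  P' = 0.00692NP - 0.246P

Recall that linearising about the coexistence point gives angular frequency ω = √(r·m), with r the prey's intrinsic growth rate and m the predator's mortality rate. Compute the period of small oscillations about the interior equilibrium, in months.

Here r = 0.591 and m = 0.246, so r·m = 0.145.
ω = √0.145 = 0.381 per month, hence T = 2π/ω ≈ 16.5 months.

T ≈ 16.5 months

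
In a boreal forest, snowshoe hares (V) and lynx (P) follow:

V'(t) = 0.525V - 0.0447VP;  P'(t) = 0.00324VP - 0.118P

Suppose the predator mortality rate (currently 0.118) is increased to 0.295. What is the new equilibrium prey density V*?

At the interior fixed point, setting dP/dt = 0 with P > 0 fixes V* = (predator death rate)/(VP coefficient) — independent of the other coefficients.
With the change, V* = 0.295/0.00324 = 91; it rises from 36.4.

V* ≈ 91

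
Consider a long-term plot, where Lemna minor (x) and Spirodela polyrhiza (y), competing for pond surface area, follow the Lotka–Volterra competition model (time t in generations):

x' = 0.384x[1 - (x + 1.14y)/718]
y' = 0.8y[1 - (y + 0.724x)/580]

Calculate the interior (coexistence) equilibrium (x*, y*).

Setting both brackets to zero gives the nullclines x + 1.14y = 718 and 0.724x + y = 580.
Substituting y = 580 - 0.724x into the first: x(1 - 1.14·0.724) = 718 - 1.14·580.
So x* = 56.8/0.175 = 325, and then y* = 580 - 0.724·325 = 345.

x* ≈ 325, y* ≈ 345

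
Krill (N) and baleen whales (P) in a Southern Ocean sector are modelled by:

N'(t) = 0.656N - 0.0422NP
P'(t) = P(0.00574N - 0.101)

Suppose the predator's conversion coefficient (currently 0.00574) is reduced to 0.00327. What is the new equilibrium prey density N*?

N* ≈ 30.9

At the interior fixed point, setting dP/dt = 0 with P > 0 fixes N* = (predator death rate)/(NP coefficient) — independent of the other coefficients.
With the change, N* = 0.101/0.00327 = 30.9; it rises from 17.6.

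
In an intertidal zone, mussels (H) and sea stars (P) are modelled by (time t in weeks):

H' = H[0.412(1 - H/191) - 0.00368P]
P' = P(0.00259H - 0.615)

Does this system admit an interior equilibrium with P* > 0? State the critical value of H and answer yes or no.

Threshold H = 237; K < 237, so no, the predator goes extinct.

The predator equation gives dP/dt > 0 only when H > 0.615/0.00259 = 237.
Without the predator, H → K = 191. Since 191 < 237, the predator cannot invade.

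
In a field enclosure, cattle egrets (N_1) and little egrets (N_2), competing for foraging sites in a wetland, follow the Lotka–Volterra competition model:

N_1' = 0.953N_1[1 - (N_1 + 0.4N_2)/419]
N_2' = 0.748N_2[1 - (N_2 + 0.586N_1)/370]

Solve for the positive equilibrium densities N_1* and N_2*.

N_1* ≈ 354, N_2* ≈ 163

Setting both brackets to zero gives the nullclines N_1 + 0.4N_2 = 419 and 0.586N_1 + N_2 = 370.
Substituting N_2 = 370 - 0.586N_1 into the first: N_1(1 - 0.4·0.586) = 419 - 0.4·370.
So N_1* = 271/0.766 = 354, and then N_2* = 370 - 0.586·354 = 163.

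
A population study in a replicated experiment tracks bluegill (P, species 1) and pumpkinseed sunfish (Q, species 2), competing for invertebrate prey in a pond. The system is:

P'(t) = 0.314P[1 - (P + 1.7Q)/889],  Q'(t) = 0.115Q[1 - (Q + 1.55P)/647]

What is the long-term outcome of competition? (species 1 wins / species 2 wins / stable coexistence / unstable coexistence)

Compare the nullcline intercepts: K1/α12 = 889/1.7 = 523 < K2 = 647; K2/α21 = 647/1.55 = 417 < K1 = 889.
Since both are reversed, neither can invade when rare; the interior point is a saddle.

unstable coexistence (outcome depends on initial conditions)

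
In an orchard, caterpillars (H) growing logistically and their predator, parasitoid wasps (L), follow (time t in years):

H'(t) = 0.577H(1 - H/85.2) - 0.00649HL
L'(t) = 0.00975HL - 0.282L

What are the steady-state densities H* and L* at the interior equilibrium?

H* ≈ 28.9, L* ≈ 58.7

From dL/dt = 0 with L > 0: 0.00975H* = 0.282, so H* = 28.9.
Substitute into dH/dt = 0: 0.577(1 - 28.9/85.2) = 0.00649L*.
The bracket is 0.661, giving L* = 0.381/0.00649 = 58.7.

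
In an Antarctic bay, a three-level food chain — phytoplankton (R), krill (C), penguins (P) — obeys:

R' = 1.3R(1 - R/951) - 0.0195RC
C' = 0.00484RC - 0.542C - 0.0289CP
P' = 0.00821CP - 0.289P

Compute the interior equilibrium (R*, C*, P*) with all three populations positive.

R* ≈ 449, C* ≈ 35.2, P* ≈ 56.4

From dP/dt = 0: 0.00821C* = 0.289, so C* = 35.2.
From dR/dt = 0: 1.3(1 - R*/951) = 0.0195·35.2, giving R* = 951·(1 - 0.528) = 449.
From dC/dt = 0: 0.00484·449 - 0.542 = 0.0289P*, so P* = 1.63/0.0289 = 56.4.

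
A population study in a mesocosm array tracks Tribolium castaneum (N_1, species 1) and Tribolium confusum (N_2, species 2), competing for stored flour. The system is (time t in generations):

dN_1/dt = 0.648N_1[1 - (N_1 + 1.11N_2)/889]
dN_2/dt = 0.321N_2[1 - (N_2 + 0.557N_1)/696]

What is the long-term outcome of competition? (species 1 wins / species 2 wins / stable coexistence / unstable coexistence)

stable coexistence

Compare the nullcline intercepts: K1/α12 = 889/1.11 = 801 > K2 = 696; K2/α21 = 696/0.557 = 1250 > K1 = 889.
Since both inequalities hold, each species can invade when rare, so the interior equilibrium is stable.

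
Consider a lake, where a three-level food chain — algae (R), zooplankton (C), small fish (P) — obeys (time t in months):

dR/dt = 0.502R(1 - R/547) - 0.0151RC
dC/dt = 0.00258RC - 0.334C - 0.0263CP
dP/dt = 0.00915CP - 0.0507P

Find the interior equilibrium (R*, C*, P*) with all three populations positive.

From dP/dt = 0: 0.00915C* = 0.0507, so C* = 5.54.
From dR/dt = 0: 0.502(1 - R*/547) = 0.0151·5.54, giving R* = 547·(1 - 0.167) = 456.
From dC/dt = 0: 0.00258·456 - 0.334 = 0.0263P*, so P* = 0.842/0.0263 = 32.

R* ≈ 456, C* ≈ 5.54, P* ≈ 32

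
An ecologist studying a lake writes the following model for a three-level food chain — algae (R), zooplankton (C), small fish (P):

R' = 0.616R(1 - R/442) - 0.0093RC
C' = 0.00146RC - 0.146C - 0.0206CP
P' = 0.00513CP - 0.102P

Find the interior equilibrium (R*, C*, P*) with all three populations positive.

R* ≈ 309, C* ≈ 19.9, P* ≈ 14.8

From dP/dt = 0: 0.00513C* = 0.102, so C* = 19.9.
From dR/dt = 0: 0.616(1 - R*/442) = 0.0093·19.9, giving R* = 442·(1 - 0.3) = 309.
From dC/dt = 0: 0.00146·309 - 0.146 = 0.0206P*, so P* = 0.306/0.0206 = 14.8.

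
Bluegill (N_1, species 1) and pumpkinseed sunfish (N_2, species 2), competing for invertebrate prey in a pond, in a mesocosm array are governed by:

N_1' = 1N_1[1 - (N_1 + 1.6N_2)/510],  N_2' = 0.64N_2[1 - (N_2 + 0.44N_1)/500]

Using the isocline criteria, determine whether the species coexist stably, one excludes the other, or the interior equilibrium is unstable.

Compare the nullcline intercepts: K1/α12 = 510/1.6 = 319 < K2 = 500; K2/α21 = 500/0.44 = 1140 > K1 = 510.
Since the inequalities point opposite ways, species 2 can invade but species 1 cannot.

species 2 excludes species 1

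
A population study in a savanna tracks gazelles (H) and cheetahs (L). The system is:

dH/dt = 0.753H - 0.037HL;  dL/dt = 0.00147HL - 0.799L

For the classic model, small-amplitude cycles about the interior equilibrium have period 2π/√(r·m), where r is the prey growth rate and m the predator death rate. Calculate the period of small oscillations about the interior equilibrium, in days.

Here r = 0.753 and m = 0.799, so r·m = 0.602.
ω = √0.602 = 0.776 per day, hence T = 2π/ω ≈ 8.1 days.

T ≈ 8.1 days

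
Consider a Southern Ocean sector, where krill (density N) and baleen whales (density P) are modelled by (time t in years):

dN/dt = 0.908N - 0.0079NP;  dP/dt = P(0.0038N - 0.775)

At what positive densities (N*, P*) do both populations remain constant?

N* ≈ 204, P* ≈ 115

Set dP/dt = 0 with P > 0: 0.0038N - 0.775 = 0, so N* = 0.775/0.0038 = 204.
Set dN/dt = 0 with N > 0: 0.908 - 0.0079P = 0, so P* = 0.908/0.0079 = 115.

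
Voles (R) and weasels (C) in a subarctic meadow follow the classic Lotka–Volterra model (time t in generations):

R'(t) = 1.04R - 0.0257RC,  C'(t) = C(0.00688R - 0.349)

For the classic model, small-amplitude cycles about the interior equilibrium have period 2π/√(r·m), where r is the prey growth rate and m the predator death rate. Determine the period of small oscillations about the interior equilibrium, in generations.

Here r = 1.04 and m = 0.349, so r·m = 0.363.
ω = √0.363 = 0.602 per generation, hence T = 2π/ω ≈ 10.4 generations.

T ≈ 10.4 generations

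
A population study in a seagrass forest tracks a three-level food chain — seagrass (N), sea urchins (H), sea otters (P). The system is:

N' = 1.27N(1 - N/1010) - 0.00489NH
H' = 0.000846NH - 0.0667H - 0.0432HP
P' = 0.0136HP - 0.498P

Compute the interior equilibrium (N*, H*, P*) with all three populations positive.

N* ≈ 868, H* ≈ 36.6, P* ≈ 15.4

From dP/dt = 0: 0.0136H* = 0.498, so H* = 36.6.
From dN/dt = 0: 1.27(1 - N*/1010) = 0.00489·36.6, giving N* = 1010·(1 - 0.141) = 868.
From dH/dt = 0: 0.000846·868 - 0.0667 = 0.0432P*, so P* = 0.667/0.0432 = 15.4.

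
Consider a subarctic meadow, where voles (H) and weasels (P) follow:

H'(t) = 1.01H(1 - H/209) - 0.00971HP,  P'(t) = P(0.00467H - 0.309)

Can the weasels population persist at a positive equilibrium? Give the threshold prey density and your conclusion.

The predator equation gives dP/dt > 0 only when H > 0.309/0.00467 = 66.2.
Without the predator, H → K = 209. Since 209 > 66.2, the predator can invade and persist.

Threshold H = 66.2; K > 66.2, so yes, the predator persists.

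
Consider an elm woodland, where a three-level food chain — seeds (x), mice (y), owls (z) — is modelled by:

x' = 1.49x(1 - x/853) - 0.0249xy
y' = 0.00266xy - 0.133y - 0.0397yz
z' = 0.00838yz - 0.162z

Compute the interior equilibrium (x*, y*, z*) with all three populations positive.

From dz/dt = 0: 0.00838y* = 0.162, so y* = 19.3.
From dx/dt = 0: 1.49(1 - x*/853) = 0.0249·19.3, giving x* = 853·(1 - 0.323) = 577.
From dy/dt = 0: 0.00266·577 - 0.133 = 0.0397z*, so z* = 1.4/0.0397 = 35.3.

x* ≈ 577, y* ≈ 19.3, z* ≈ 35.3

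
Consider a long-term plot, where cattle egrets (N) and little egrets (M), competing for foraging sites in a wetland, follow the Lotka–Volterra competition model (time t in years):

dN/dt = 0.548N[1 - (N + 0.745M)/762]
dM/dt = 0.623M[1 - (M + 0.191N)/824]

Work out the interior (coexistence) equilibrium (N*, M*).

Setting both brackets to zero gives the nullclines N + 0.745M = 762 and 0.191N + M = 824.
Substituting M = 824 - 0.191N into the first: N(1 - 0.745·0.191) = 762 - 0.745·824.
So N* = 148/0.858 = 173, and then M* = 824 - 0.191·173 = 791.

N* ≈ 173, M* ≈ 791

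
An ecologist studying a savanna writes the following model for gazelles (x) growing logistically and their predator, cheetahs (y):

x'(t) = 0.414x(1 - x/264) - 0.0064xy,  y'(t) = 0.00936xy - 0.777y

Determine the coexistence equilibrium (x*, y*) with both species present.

From dy/dt = 0 with y > 0: 0.00936x* = 0.777, so x* = 83.
Substitute into dx/dt = 0: 0.414(1 - 83/264) = 0.0064y*.
The bracket is 0.686, giving y* = 0.284/0.0064 = 44.3.

x* ≈ 83, y* ≈ 44.3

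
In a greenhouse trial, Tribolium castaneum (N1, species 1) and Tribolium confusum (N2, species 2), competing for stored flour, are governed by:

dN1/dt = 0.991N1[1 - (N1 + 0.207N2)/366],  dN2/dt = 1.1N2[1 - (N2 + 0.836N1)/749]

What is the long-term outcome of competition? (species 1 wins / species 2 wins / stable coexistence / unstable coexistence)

Compare the nullcline intercepts: K1/α12 = 366/0.207 = 1770 > K2 = 749; K2/α21 = 749/0.836 = 896 > K1 = 366.
Since both inequalities hold, each species can invade when rare, so the interior equilibrium is stable.

stable coexistence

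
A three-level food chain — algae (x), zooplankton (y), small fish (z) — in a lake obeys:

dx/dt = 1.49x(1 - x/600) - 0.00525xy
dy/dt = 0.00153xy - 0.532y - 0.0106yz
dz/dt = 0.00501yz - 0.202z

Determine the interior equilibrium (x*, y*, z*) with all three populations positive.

From dz/dt = 0: 0.00501y* = 0.202, so y* = 40.3.
From dx/dt = 0: 1.49(1 - x*/600) = 0.00525·40.3, giving x* = 600·(1 - 0.142) = 515.
From dy/dt = 0: 0.00153·515 - 0.532 = 0.0106z*, so z* = 0.256/0.0106 = 24.1.

x* ≈ 515, y* ≈ 40.3, z* ≈ 24.1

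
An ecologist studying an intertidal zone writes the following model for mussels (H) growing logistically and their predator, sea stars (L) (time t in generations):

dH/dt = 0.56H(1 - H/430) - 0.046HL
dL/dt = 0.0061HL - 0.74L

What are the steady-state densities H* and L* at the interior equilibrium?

H* ≈ 121, L* ≈ 8.74

From dL/dt = 0 with L > 0: 0.0061H* = 0.74, so H* = 121.
Substitute into dH/dt = 0: 0.56(1 - 121/430) = 0.046L*.
The bracket is 0.718, giving L* = 0.402/0.046 = 8.74.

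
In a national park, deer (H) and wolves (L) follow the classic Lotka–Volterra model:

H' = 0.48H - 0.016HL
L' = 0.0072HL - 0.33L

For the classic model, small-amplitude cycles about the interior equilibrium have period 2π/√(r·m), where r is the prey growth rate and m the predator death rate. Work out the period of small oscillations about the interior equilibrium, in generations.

Here r = 0.48 and m = 0.33, so r·m = 0.158.
ω = √0.158 = 0.398 per generation, hence T = 2π/ω ≈ 15.8 generations.

T ≈ 15.8 generations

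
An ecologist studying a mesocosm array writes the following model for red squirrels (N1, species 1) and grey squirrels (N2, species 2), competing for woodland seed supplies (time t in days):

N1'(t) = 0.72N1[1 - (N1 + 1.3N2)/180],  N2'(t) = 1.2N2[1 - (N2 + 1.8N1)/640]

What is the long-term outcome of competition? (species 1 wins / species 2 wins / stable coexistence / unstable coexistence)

species 2 excludes species 1

Compare the nullcline intercepts: K1/α12 = 180/1.3 = 138 < K2 = 640; K2/α21 = 640/1.8 = 356 > K1 = 180.
Since the inequalities point opposite ways, species 2 can invade but species 1 cannot.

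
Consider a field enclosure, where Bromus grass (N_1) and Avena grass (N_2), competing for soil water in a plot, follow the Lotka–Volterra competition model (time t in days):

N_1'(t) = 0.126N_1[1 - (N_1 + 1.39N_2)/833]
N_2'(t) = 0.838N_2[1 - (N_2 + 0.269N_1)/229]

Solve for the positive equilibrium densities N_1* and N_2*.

Setting both brackets to zero gives the nullclines N_1 + 1.39N_2 = 833 and 0.269N_1 + N_2 = 229.
Substituting N_2 = 229 - 0.269N_1 into the first: N_1(1 - 1.39·0.269) = 833 - 1.39·229.
So N_1* = 515/0.626 = 822, and then N_2* = 229 - 0.269·822 = 7.86.

N_1* ≈ 822, N_2* ≈ 7.86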